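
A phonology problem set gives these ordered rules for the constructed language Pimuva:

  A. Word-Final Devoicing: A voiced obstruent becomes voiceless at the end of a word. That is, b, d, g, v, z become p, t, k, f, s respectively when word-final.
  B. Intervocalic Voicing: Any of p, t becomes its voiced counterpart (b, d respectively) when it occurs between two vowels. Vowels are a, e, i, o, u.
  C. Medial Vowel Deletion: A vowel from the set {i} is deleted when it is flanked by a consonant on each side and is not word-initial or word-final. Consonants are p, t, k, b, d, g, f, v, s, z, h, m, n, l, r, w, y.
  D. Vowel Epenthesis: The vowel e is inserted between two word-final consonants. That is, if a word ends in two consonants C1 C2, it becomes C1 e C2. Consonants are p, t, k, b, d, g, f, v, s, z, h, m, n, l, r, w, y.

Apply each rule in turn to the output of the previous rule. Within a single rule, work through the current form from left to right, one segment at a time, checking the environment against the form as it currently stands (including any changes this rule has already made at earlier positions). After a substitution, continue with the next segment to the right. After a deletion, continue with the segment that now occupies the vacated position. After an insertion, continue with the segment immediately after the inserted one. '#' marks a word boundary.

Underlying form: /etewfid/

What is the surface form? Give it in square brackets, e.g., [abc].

[edewfet]

A Word-Final Devoicing: [etewfid] → [etewfit]
B Intervocalic Voicing: [etewfit] → [edewfit]
C Medial Vowel Deletion: [edewfit] → [edewft]
D Vowel Epenthesis: [edewft] → [edewfet]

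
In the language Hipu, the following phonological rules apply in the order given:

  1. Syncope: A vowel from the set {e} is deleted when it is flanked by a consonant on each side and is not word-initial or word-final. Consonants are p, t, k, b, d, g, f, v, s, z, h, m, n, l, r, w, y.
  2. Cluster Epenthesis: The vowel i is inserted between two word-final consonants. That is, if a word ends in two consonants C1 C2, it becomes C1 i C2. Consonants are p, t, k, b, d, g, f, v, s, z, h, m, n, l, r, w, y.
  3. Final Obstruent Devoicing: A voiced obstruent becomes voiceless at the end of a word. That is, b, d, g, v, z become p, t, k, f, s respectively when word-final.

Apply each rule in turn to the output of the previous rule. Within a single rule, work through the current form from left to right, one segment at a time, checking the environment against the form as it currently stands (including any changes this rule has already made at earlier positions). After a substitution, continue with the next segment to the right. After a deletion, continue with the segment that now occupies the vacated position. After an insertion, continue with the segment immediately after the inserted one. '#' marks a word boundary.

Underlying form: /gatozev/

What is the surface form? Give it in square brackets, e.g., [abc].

1 Syncope: [gatozev] → [gatozv]
2 Cluster Epenthesis: [gatozv] → [gatoziv]
3 Final Obstruent Devoicing: [gatoziv] → [gatozif]

[gatozif]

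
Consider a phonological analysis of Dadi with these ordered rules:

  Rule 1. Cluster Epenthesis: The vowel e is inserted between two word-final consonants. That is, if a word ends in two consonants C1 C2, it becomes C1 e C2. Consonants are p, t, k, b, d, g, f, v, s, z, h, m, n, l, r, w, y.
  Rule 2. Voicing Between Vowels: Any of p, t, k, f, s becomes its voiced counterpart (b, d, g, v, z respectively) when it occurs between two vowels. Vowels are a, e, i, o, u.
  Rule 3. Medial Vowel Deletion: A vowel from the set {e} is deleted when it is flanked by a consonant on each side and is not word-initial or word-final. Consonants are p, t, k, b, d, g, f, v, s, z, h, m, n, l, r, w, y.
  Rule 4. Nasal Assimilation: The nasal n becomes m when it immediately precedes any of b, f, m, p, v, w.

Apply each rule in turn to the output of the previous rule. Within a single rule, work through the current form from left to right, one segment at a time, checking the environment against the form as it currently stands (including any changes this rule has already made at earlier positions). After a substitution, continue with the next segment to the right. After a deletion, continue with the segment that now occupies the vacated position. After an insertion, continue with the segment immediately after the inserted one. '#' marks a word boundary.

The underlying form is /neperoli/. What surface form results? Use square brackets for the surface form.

[mbroli]

Rule 1 Cluster Epenthesis: no change — [neperoli]
Rule 2 Voicing Between Vowels: [neperoli] → [neberoli]
Rule 3 Medial Vowel Deletion: [neberoli] → [nbroli]
Rule 4 Nasal Assimilation: [nbroli] → [mbroli]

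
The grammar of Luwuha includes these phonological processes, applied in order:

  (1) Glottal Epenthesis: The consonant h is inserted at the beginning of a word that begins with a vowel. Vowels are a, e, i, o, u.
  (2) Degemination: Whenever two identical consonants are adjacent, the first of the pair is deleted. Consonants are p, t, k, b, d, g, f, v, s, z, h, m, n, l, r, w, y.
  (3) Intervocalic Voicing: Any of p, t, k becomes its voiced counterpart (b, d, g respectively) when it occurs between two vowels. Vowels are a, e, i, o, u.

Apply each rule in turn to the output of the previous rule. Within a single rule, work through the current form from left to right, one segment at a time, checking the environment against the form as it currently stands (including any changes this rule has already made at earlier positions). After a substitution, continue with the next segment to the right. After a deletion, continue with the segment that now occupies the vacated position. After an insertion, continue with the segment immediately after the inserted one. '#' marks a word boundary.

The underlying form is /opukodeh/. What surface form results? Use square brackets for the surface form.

[hobugodeh]

(1) Glottal Epenthesis: [opukodeh] → [hopukodeh]
(2) Degemination: no change — [hopukodeh]
(3) Intervocalic Voicing: [hopukodeh] → [hobugodeh]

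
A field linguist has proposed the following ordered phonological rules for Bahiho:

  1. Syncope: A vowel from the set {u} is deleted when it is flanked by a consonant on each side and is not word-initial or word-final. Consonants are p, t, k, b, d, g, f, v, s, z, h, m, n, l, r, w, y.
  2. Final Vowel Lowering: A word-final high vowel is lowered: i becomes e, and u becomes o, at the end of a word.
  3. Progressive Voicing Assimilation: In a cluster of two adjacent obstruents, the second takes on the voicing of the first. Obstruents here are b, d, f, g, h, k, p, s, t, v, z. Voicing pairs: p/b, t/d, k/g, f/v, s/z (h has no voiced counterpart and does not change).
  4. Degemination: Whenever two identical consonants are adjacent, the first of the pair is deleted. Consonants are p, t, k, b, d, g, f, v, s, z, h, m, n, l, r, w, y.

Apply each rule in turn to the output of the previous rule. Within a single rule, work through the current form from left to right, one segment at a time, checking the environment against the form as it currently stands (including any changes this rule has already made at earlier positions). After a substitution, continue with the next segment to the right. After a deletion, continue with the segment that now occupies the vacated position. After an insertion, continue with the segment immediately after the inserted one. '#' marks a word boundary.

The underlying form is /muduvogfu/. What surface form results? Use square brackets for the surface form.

[mdvogvo]

1 Syncope: [muduvogfu] → [mdvogfu]
2 Final Vowel Lowering: [mdvogfu] → [mdvogfo]
3 Progressive Voicing Assimilation: [mdvogfo] → [mdvogvo]
4 Degemination: no change — [mdvogvo]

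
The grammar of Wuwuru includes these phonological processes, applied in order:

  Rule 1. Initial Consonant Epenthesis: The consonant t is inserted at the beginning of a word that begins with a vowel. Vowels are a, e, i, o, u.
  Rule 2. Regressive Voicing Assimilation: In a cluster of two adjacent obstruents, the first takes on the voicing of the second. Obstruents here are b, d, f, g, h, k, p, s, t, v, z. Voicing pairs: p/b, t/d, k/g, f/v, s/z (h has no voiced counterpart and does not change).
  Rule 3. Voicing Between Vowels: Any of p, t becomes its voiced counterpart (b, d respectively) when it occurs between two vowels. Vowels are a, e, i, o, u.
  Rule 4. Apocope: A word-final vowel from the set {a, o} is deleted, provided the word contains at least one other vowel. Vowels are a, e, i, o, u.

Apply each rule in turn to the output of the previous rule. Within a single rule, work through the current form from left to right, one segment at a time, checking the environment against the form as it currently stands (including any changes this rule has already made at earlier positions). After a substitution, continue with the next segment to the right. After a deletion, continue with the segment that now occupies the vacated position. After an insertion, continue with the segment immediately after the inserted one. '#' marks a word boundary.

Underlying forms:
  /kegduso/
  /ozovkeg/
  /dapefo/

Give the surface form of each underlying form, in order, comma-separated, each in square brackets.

[kegdus], [tozofkeg], [dabef]

/kegduso/:
  Rule 1 Initial Consonant Epenthesis: no change — [kegduso]
  Rule 2 Regressive Voicing Assimilation: no change — [kegduso]
  Rule 3 Voicing Between Vowels: no change — [kegduso]
  Rule 4 Apocope: [kegduso] → [kegdus]
/ozovkeg/:
  Rule 1 Initial Consonant Epenthesis: [ozovkeg] → [tozovkeg]
  Rule 2 Regressive Voicing Assimilation: [tozovkeg] → [tozofkeg]
  Rule 3 Voicing Between Vowels: no change — [tozofkeg]
  Rule 4 Apocope: no change — [tozofkeg]
/dapefo/:
  Rule 1 Initial Consonant Epenthesis: no change — [dapefo]
  Rule 2 Regressive Voicing Assimilation: no change — [dapefo]
  Rule 3 Voicing Between Vowels: [dapefo] → [dabefo]
  Rule 4 Apocope: [dabefo] → [dabef]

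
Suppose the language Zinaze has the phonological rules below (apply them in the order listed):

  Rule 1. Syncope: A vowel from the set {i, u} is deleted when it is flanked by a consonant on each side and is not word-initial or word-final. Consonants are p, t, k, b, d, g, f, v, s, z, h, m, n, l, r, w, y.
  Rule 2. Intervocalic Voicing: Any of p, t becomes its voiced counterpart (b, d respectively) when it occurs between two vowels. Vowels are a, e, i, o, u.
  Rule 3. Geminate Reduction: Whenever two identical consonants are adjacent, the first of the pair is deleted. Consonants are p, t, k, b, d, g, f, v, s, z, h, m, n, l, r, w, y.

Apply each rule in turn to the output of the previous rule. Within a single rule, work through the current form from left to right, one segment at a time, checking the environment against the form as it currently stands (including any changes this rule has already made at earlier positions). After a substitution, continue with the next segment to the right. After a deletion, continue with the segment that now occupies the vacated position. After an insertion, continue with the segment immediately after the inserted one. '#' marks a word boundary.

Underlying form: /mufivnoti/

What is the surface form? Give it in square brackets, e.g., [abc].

[mfvnodi]

Rule 1 Syncope: [mufivnoti] → [mfvnoti]
Rule 2 Intervocalic Voicing: [mfvnoti] → [mfvnodi]
Rule 3 Geminate Reduction: no change — [mfvnodi]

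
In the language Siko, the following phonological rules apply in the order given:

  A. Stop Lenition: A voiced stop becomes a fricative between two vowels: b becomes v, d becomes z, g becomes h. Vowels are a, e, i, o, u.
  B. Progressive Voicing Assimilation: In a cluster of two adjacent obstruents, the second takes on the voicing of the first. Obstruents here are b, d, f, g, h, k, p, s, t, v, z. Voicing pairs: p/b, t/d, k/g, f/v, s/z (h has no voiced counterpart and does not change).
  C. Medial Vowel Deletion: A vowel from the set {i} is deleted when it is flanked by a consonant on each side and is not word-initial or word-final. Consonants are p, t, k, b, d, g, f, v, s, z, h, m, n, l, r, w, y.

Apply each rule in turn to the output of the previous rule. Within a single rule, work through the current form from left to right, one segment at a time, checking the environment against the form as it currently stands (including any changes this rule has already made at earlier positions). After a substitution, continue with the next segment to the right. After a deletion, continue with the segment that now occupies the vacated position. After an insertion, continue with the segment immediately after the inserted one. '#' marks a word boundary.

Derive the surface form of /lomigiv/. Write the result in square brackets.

A Stop Lenition: [lomigiv] → [lomihiv]
B Progressive Voicing Assimilation: no change — [lomihiv]
C Medial Vowel Deletion: [lomihiv] → [lomhv]

[lomhv]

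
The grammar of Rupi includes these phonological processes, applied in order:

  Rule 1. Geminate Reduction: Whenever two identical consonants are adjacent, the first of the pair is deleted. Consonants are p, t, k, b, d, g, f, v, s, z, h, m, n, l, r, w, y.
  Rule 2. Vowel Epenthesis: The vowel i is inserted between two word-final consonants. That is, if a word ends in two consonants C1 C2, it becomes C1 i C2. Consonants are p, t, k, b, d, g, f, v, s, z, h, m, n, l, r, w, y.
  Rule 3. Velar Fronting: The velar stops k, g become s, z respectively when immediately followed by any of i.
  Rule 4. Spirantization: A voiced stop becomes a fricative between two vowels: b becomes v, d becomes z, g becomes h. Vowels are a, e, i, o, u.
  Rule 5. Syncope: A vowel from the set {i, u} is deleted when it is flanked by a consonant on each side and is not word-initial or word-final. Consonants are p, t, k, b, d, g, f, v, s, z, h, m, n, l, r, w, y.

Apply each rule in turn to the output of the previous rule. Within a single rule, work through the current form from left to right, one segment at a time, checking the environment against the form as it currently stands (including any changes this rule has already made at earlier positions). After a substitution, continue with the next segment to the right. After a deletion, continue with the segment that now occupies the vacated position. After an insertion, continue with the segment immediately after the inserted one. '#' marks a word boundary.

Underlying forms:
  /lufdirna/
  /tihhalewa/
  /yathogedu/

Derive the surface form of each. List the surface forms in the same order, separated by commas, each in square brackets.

/lufdirna/:
  Rule 1 Geminate Reduction: no change — [lufdirna]
  Rule 2 Vowel Epenthesis: no change — [lufdirna]
  Rule 3 Velar Fronting: no change — [lufdirna]
  Rule 4 Spirantization: no change — [lufdirna]
  Rule 5 Syncope: [lufdirna] → [lfdrna]
/tihhalewa/:
  Rule 1 Geminate Reduction: [tihhalewa] → [tihalewa]
  Rule 2 Vowel Epenthesis: no change — [tihalewa]
  Rule 3 Velar Fronting: no change — [tihalewa]
  Rule 4 Spirantization: no change — [tihalewa]
  Rule 5 Syncope: [tihalewa] → [thalewa]
/yathogedu/:
  Rule 1 Geminate Reduction: no change — [yathogedu]
  Rule 2 Vowel Epenthesis: no change — [yathogedu]
  Rule 3 Velar Fronting: no change — [yathogedu]
  Rule 4 Spirantization: [yathogedu] → [yathohezu]
  Rule 5 Syncope: no change — [yathohezu]

[lfdrna], [thalewa], [yathohezu]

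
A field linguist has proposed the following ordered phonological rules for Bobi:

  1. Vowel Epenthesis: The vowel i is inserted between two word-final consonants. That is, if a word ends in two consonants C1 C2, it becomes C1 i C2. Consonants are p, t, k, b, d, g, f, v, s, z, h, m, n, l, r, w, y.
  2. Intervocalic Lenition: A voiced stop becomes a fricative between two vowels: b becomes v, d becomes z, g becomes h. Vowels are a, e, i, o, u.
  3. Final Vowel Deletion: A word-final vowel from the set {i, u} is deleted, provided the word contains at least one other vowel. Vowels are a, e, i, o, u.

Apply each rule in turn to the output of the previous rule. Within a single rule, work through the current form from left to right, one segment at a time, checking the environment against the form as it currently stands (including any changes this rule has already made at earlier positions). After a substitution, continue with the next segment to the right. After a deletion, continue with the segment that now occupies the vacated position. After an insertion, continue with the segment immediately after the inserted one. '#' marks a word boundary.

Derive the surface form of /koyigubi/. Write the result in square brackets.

[koyihuv]

1 Vowel Epenthesis: no change — [koyigubi]
2 Intervocalic Lenition: [koyigubi] → [koyihuvi]
3 Final Vowel Deletion: [koyihuvi] → [koyihuv]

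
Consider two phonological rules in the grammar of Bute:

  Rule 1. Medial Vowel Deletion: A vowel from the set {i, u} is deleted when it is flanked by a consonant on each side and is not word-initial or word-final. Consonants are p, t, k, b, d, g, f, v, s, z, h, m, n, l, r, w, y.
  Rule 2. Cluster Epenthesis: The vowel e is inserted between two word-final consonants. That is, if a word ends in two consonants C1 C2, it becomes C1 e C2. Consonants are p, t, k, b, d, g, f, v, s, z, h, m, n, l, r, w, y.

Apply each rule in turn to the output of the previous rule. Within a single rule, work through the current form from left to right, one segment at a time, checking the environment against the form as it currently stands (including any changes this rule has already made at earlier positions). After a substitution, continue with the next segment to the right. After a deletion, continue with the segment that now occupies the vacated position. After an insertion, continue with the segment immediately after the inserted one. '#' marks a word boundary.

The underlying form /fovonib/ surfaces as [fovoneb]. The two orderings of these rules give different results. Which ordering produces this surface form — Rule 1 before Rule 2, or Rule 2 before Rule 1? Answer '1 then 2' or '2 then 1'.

1 then 2

Order 1 then 2:
  1 Medial Vowel Deletion: [fovonib] → [fovonb]
  2 Cluster Epenthesis: [fovonb] → [fovoneb]
  result: [fovoneb]
Order 2 then 1:
  2 Cluster Epenthesis: no change — [fovonib]
  1 Medial Vowel Deletion: [fovonib] → [fovonb]
  result: [fovonb]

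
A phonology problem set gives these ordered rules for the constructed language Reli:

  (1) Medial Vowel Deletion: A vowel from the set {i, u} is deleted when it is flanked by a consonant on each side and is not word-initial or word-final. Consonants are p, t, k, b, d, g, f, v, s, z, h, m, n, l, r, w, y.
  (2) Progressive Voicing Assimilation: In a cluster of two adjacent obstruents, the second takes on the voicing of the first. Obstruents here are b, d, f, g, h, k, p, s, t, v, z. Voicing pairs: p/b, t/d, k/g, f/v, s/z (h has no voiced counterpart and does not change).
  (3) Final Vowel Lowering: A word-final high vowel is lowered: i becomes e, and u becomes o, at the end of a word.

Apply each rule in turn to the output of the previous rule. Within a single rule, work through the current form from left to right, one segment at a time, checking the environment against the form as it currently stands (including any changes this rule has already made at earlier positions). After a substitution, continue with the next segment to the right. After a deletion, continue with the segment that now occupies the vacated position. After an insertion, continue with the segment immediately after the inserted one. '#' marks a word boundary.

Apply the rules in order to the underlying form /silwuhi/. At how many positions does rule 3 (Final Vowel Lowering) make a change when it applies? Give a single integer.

1

(1) Medial Vowel Deletion: [silwuhi] → [slwhi]
(2) Progressive Voicing Assimilation: no change — [slwhi]
(3) Final Vowel Lowering: [slwhi] → [slwhe]
Rule 3 changed 1 position(s).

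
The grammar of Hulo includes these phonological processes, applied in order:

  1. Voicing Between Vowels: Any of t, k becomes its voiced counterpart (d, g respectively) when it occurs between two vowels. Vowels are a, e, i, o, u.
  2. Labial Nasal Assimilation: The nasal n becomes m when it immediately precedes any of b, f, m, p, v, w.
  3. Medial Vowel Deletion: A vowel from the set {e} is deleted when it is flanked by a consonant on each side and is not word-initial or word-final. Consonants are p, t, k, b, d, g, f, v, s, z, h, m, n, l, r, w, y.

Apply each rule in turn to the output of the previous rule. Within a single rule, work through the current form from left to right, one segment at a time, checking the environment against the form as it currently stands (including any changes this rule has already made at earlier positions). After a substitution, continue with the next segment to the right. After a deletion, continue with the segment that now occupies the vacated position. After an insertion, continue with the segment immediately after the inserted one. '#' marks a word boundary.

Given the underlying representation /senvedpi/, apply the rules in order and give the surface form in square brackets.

1 Voicing Between Vowels: no change — [senvedpi]
2 Labial Nasal Assimilation: [senvedpi] → [semvedpi]
3 Medial Vowel Deletion: [semvedpi] → [smvdpi]

[smvdpi]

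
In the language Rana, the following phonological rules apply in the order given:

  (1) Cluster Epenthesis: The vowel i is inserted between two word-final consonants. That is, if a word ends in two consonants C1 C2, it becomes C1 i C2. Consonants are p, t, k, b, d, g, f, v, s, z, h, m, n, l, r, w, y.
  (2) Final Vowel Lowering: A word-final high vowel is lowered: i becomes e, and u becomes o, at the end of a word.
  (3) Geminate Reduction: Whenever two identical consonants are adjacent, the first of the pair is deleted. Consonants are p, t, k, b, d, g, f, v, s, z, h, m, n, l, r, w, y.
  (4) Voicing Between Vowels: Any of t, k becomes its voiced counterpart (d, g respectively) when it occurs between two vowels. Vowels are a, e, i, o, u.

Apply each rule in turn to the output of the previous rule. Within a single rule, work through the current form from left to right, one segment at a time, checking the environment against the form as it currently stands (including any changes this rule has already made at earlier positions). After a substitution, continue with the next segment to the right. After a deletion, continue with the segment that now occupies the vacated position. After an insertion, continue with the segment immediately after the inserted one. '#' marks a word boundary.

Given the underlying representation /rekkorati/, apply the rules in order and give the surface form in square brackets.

[regorade]

(1) Cluster Epenthesis: no change — [rekkorati]
(2) Final Vowel Lowering: [rekkorati] → [rekkorate]
(3) Geminate Reduction: [rekkorate] → [rekorate]
(4) Voicing Between Vowels: [rekorate] → [regorade]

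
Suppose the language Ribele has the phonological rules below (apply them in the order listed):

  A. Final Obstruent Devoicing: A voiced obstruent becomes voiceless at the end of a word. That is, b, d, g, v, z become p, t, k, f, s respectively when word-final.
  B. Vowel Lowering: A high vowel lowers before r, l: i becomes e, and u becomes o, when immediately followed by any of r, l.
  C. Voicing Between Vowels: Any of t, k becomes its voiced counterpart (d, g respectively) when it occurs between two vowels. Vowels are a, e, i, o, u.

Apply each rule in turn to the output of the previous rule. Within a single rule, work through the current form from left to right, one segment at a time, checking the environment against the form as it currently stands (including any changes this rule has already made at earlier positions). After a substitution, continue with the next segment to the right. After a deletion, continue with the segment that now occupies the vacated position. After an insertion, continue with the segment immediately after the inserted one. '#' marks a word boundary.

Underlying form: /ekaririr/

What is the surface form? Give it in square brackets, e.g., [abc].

[egarerer]

A Final Obstruent Devoicing: no change — [ekaririr]
B Vowel Lowering: [ekaririr] → [ekarerer]
C Voicing Between Vowels: [ekarerer] → [egarerer]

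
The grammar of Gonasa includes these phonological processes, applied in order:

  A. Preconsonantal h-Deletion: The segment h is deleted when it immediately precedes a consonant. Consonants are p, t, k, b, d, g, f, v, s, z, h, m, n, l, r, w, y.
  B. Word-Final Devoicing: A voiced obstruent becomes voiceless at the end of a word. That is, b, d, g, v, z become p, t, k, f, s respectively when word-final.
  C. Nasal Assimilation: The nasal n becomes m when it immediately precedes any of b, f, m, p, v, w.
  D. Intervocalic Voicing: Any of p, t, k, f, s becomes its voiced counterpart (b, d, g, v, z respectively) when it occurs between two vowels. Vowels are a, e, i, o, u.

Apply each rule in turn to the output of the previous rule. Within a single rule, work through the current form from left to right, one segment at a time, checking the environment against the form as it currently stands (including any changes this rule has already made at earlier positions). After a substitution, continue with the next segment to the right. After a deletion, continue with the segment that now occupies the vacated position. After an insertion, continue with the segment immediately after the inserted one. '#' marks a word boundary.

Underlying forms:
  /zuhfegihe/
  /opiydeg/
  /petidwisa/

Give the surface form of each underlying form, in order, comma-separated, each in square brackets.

[zuvegihe], [obiydek], [pedidwiza]

/zuhfegihe/:
  A Preconsonantal h-Deletion: [zuhfegihe] → [zufegihe]
  B Word-Final Devoicing: no change — [zufegihe]
  C Nasal Assimilation: no change — [zufegihe]
  D Intervocalic Voicing: [zufegihe] → [zuvegihe]
/opiydeg/:
  A Preconsonantal h-Deletion: no change — [opiydeg]
  B Word-Final Devoicing: [opiydeg] → [opiydek]
  C Nasal Assimilation: no change — [opiydek]
  D Intervocalic Voicing: [opiydek] → [obiydek]
/petidwisa/:
  A Preconsonantal h-Deletion: no change — [petidwisa]
  B Word-Final Devoicing: no change — [petidwisa]
  C Nasal Assimilation: no change — [petidwisa]
  D Intervocalic Voicing: [petidwisa] → [pedidwiza]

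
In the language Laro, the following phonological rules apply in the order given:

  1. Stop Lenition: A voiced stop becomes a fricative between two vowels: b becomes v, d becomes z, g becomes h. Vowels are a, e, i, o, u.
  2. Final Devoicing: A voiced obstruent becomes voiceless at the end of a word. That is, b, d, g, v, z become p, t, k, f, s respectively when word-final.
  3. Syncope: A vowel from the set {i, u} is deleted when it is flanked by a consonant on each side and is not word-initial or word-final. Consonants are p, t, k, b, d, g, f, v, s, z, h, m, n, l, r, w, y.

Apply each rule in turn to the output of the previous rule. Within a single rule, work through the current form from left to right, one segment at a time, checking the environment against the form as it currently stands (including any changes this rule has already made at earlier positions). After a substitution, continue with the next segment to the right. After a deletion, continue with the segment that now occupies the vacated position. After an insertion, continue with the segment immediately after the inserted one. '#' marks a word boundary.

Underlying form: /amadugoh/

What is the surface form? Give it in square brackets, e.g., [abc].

[amazhoh]

1 Stop Lenition: [amadugoh] → [amazuhoh]
2 Final Devoicing: no change — [amazuhoh]
3 Syncope: [amazuhoh] → [amazhoh]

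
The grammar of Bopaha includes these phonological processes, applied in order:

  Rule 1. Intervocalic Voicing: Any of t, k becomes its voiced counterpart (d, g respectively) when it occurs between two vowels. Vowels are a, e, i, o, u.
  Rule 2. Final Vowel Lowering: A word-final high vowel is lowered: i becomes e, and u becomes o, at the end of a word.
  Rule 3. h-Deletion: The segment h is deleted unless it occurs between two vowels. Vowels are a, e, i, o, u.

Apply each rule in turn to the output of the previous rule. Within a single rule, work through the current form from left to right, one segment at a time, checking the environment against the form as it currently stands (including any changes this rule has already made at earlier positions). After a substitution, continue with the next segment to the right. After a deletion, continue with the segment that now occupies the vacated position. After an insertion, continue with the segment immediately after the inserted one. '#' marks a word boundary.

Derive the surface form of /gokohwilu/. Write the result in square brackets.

Rule 1 Intervocalic Voicing: [gokohwilu] → [gogohwilu]
Rule 2 Final Vowel Lowering: [gogohwilu] → [gogohwilo]
Rule 3 h-Deletion: [gogohwilo] → [gogowilo]

[gogowilo]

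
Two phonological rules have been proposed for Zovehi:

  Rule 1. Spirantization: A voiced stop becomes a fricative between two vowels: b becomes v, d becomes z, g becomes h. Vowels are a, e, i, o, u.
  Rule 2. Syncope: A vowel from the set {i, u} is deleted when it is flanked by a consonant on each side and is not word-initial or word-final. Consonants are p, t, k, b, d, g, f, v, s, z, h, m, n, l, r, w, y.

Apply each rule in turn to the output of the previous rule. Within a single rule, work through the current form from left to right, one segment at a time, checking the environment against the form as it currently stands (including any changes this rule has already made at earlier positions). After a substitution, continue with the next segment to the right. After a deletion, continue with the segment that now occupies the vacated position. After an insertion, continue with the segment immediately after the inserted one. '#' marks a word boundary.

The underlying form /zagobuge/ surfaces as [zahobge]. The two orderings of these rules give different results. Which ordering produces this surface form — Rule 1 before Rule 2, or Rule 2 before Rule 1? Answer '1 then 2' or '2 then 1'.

Order 1 then 2:
  1 Spirantization: [zagobuge] → [zahovuhe]
  2 Syncope: [zahovuhe] → [zahovhe]
  result: [zahovhe]
Order 2 then 1:
  2 Syncope: [zagobuge] → [zagobge]
  1 Spirantization: [zagobge] → [zahobge]
  result: [zahobge]

2 then 1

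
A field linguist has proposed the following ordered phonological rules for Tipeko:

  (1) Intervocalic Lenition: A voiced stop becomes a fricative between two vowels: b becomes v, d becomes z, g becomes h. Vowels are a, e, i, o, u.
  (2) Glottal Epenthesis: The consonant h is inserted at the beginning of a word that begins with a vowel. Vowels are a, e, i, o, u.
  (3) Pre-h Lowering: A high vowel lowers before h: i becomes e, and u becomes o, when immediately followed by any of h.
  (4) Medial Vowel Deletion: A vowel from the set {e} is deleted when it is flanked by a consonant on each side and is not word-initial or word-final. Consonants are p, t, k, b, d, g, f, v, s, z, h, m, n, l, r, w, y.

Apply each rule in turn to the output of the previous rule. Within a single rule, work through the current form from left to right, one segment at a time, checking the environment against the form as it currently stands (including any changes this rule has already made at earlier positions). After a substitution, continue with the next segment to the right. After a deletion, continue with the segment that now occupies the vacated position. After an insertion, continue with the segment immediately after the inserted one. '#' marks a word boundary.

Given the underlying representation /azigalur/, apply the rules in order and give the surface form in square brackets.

(1) Intervocalic Lenition: [azigalur] → [azihalur]
(2) Glottal Epenthesis: [azihalur] → [hazihalur]
(3) Pre-h Lowering: [hazihalur] → [hazehalur]
(4) Medial Vowel Deletion: [hazehalur] → [hazhalur]

[hazhalur]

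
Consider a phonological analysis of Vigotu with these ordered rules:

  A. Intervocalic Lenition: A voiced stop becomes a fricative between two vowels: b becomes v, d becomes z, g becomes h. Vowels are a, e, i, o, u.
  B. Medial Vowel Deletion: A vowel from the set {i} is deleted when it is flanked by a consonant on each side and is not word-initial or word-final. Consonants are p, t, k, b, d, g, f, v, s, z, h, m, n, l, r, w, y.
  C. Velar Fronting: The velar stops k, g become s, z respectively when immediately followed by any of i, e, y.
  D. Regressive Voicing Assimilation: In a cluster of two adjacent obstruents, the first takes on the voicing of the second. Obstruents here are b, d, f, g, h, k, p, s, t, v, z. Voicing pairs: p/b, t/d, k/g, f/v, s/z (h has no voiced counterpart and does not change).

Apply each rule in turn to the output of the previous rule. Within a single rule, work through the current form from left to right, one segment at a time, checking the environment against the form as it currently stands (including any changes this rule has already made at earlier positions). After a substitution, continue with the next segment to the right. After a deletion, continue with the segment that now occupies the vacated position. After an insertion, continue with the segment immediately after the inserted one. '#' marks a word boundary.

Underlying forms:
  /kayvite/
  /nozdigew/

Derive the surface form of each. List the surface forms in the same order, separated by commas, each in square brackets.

/kayvite/:
  A Intervocalic Lenition: no change — [kayvite]
  B Medial Vowel Deletion: [kayvite] → [kayvte]
  C Velar Fronting: no change — [kayvte]
  D Regressive Voicing Assimilation: [kayvte] → [kayfte]
/nozdigew/:
  A Intervocalic Lenition: [nozdigew] → [nozdihew]
  B Medial Vowel Deletion: [nozdihew] → [nozdhew]
  C Velar Fronting: no change — [nozdhew]
  D Regressive Voicing Assimilation: [nozdhew] → [nozthew]

[kayfte], [nozthew]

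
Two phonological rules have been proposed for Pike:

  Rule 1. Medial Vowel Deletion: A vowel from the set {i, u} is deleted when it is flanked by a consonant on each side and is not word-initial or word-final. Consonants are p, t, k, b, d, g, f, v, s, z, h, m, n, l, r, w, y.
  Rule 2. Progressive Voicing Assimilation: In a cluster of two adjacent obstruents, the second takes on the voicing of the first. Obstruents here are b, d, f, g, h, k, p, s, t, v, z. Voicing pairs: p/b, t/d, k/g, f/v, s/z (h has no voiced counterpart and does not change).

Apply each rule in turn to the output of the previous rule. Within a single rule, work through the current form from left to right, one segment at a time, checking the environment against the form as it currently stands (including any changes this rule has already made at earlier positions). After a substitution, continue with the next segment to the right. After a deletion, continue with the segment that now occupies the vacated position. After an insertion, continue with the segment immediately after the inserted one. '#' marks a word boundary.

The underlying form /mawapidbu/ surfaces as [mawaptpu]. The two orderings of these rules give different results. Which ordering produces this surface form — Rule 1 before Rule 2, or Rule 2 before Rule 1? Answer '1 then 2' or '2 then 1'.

Order 1 then 2:
  1 Medial Vowel Deletion: [mawapidbu] → [mawapdbu]
  2 Progressive Voicing Assimilation: [mawapdbu] → [mawaptpu]
  result: [mawaptpu]
Order 2 then 1:
  2 Progressive Voicing Assimilation: no change — [mawapidbu]
  1 Medial Vowel Deletion: [mawapidbu] → [mawapdbu]
  result: [mawapdbu]

1 then 2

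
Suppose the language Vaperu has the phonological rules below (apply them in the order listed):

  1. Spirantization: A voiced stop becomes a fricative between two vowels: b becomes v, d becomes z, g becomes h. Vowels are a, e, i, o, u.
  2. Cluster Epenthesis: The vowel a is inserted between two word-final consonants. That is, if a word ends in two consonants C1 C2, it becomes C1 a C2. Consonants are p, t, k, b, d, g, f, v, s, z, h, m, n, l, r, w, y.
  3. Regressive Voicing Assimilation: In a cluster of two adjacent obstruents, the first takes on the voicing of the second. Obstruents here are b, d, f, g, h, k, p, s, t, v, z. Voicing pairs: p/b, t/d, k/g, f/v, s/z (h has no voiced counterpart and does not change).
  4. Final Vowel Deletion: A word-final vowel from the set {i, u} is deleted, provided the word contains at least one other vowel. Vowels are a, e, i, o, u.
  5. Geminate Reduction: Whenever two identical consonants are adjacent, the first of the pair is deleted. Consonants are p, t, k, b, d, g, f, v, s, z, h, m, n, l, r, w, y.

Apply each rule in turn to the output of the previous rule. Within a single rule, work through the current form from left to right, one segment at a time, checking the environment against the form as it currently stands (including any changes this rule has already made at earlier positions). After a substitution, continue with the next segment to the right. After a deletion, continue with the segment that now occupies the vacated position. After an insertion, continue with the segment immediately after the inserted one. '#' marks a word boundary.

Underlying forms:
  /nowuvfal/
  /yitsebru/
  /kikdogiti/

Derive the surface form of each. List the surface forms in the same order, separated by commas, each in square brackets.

[nowufal], [yitsebr], [kigdohit]

/nowuvfal/:
  1 Spirantization: no change — [nowuvfal]
  2 Cluster Epenthesis: no change — [nowuvfal]
  3 Regressive Voicing Assimilation: [nowuvfal] → [nowuffal]
  4 Final Vowel Deletion: no change — [nowuffal]
  5 Geminate Reduction: [nowuffal] → [nowufal]
/yitsebru/:
  1 Spirantization: no change — [yitsebru]
  2 Cluster Epenthesis: no change — [yitsebru]
  3 Regressive Voicing Assimilation: no change — [yitsebru]
  4 Final Vowel Deletion: [yitsebru] → [yitsebr]
  5 Geminate Reduction: no change — [yitsebr]
/kikdogiti/:
  1 Spirantization: [kikdogiti] → [kikdohiti]
  2 Cluster Epenthesis: no change — [kikdohiti]
  3 Regressive Voicing Assimilation: [kikdohiti] → [kigdohiti]
  4 Final Vowel Deletion: [kigdohiti] → [kigdohit]
  5 Geminate Reduction: no change — [kigdohit]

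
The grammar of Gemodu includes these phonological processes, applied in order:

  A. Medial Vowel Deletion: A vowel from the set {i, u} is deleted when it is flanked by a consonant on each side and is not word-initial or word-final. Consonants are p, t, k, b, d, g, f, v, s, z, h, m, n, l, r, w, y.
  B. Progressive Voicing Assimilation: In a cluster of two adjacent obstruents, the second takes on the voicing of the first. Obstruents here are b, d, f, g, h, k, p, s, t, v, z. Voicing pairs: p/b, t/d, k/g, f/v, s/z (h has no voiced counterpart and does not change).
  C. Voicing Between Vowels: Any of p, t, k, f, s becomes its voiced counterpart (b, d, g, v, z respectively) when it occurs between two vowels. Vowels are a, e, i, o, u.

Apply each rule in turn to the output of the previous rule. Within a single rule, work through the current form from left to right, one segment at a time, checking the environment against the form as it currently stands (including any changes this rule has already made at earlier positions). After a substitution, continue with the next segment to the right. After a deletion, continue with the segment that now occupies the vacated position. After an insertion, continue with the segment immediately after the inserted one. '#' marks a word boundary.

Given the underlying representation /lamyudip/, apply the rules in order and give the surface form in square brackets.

[lamydb]

A Medial Vowel Deletion: [lamyudip] → [lamydp]
B Progressive Voicing Assimilation: [lamydp] → [lamydb]
C Voicing Between Vowels: no change — [lamydb]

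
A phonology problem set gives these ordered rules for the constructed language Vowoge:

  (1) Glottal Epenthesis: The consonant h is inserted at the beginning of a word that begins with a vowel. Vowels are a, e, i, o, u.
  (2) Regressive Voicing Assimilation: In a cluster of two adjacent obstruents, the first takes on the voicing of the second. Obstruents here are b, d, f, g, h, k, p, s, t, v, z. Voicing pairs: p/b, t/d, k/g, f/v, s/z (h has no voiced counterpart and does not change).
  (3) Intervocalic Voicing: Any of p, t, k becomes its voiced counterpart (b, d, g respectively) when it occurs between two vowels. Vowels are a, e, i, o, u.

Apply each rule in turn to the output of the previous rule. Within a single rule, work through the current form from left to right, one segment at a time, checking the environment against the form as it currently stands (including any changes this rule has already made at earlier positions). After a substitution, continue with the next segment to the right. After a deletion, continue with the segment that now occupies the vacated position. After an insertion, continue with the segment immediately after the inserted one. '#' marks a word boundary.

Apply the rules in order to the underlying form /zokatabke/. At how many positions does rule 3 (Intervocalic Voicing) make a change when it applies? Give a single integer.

2

(1) Glottal Epenthesis: no change — [zokatabke]
(2) Regressive Voicing Assimilation: [zokatabke] → [zokatapke]
(3) Intervocalic Voicing: [zokatapke] → [zogadapke]
Rule 3 changed 2 position(s).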